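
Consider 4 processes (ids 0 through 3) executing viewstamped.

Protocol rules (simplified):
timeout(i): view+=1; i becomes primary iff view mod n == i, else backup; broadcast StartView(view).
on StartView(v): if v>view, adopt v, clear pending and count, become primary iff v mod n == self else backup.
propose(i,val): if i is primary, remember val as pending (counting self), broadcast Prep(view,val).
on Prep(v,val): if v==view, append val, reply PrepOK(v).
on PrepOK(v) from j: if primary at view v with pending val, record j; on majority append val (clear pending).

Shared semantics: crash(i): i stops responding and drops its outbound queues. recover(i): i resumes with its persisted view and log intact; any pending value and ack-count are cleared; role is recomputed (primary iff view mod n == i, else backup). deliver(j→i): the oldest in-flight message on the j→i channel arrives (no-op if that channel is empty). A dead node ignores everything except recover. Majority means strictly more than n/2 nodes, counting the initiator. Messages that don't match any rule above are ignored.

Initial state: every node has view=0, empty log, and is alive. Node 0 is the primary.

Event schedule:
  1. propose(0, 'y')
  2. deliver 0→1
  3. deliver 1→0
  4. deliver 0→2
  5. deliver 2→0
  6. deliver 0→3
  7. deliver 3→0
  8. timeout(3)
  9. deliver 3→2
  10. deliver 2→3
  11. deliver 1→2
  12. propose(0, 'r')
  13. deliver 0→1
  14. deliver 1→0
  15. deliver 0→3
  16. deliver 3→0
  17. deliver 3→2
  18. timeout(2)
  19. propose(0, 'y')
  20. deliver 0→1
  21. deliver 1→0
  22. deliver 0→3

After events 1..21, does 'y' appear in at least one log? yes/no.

yes

[1] propose(0,'y') → ∅
[2] deliver 0→1 → N1(back v0 [y])
[3] deliver 1→0 → ∅
[4] deliver 0→2 → N2(back v0 [y])
[5] deliver 2→0 → N0(prim v0 [y])
[6] deliver 0→3 → N3(back v0 [y])
[7] deliver 3→0 → ∅
[8] timeout(3) → N3(back v1 [y])
[9] deliver 3→2 → N2(back v1 [y])
[10] deliver 2→3 → ∅
[11] deliver 1→2 → ∅
[12] propose(0,'r') → ∅
[13] deliver 0→1 → N1(back v0 [y,r])
[14] deliver 1→0 → ∅
[15] deliver 0→3 → ∅
[16] deliver 3→0 → N0(back v1 [y])
[17] deliver 3→2 → ∅
[18] timeout(2) → N2(prim v2 [y])
[19] propose(0,'y') → ∅
[20] deliver 0→1 → ∅
[21] deliver 1→0 → ∅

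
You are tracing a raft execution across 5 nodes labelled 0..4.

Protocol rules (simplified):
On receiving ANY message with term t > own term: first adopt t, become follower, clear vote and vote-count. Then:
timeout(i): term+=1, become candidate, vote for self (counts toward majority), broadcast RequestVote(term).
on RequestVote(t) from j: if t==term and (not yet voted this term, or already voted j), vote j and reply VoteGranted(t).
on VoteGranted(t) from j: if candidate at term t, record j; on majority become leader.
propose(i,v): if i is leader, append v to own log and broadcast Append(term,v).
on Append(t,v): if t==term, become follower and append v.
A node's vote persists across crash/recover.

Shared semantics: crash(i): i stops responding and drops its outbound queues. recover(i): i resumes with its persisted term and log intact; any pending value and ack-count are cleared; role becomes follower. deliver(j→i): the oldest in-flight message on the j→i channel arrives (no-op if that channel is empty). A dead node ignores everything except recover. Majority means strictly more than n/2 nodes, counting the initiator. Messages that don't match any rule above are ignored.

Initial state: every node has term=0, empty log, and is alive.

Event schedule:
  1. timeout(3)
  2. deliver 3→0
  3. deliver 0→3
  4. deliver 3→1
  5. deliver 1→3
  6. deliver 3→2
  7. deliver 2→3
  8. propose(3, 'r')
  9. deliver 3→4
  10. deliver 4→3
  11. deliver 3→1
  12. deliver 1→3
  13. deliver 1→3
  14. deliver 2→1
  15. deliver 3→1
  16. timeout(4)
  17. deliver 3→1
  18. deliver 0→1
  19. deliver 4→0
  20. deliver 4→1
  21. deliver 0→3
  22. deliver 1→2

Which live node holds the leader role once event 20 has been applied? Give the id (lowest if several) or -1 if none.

3

1. timeout(3):  <3:cand t1 ->
2. deliver 3→0:  <0:foll t1 ->
3. deliver 0→3:  nop
4. deliver 3→1:  <1:foll t1 ->
5. deliver 1→3:  <3:lead t1 ->
6. deliver 3→2:  <2:foll t1 ->
7. deliver 2→3:  nop
8. propose(3,'r'):  <3:lead t1 r>
9. deliver 3→4:  <4:foll t1 ->
10. deliver 4→3:  nop
11. deliver 3→1:  <1:foll t1 r>
12. deliver 1→3:  nop
13. deliver 1→3:  nop
14. deliver 2→1:  nop
15. deliver 3→1:  nop
16. timeout(4):  <4:cand t2 ->
17. deliver 3→1:  nop
18. deliver 0→1:  nop
19. deliver 4→0:  <0:foll t2 ->
20. deliver 4→1:  <1:foll t2 r>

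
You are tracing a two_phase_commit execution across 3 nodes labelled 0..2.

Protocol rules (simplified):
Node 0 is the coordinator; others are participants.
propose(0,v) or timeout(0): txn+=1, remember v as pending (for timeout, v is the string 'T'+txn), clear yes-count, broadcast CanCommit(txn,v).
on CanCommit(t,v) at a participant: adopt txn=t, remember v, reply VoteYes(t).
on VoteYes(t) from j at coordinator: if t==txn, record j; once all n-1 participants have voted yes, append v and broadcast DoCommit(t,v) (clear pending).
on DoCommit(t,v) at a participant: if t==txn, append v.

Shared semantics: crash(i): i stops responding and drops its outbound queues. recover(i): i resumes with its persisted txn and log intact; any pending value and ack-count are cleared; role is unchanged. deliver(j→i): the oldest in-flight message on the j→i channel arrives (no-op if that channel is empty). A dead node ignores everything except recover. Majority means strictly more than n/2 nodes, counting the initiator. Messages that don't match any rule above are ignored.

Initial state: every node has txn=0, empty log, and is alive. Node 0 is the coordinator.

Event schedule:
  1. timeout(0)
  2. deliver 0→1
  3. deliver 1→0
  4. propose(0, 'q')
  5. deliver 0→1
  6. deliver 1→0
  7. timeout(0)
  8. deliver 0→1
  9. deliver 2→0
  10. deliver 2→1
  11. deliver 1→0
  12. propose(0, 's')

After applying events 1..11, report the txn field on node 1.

3

step 1 timeout(0): 0={coor,t=1,log=-}
step 2 deliver 0→1: 1={part,t=1,log=-}
step 3 deliver 1→0: —
step 4 propose(0,'q'): 0={coor,t=2,log=-}
step 5 deliver 0→1: 1={part,t=2,log=-}
step 6 deliver 1→0: —
step 7 timeout(0): 0={coor,t=3,log=-}
step 8 deliver 0→1: 1={part,t=3,log=-}
step 9 deliver 2→0: —
step 10 deliver 2→1: —
step 11 deliver 1→0: —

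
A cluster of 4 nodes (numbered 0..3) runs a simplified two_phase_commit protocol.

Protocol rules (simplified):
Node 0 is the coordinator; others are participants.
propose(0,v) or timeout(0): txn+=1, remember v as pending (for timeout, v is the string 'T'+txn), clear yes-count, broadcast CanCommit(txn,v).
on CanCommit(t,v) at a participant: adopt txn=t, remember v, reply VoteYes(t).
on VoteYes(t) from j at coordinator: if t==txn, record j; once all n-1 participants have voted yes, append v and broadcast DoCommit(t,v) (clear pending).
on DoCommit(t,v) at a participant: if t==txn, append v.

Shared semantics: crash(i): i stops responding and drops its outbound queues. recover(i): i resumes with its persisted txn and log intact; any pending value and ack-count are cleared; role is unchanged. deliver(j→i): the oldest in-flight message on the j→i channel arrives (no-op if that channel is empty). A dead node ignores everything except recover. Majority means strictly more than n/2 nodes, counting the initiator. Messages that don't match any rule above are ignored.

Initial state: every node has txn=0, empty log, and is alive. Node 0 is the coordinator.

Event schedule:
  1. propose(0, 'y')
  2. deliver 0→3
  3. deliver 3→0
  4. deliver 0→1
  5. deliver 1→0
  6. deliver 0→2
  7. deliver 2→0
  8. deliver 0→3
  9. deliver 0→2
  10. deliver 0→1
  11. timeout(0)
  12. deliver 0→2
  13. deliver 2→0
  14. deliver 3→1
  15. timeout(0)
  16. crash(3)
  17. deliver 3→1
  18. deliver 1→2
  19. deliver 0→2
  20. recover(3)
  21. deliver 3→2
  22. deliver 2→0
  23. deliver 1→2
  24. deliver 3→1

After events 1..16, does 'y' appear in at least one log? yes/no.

1. propose(0,'y'):  <0:coor t1 ->
2. deliver 0→3:  <3:part t1 ->
3. deliver 3→0:  nop
4. deliver 0→1:  <1:part t1 ->
5. deliver 1→0:  nop
6. deliver 0→2:  <2:part t1 ->
7. deliver 2→0:  <0:coor t1 y>
8. deliver 0→3:  <3:part t1 y>
9. deliver 0→2:  <2:part t1 y>
10. deliver 0→1:  <1:part t1 y>
11. timeout(0):  <0:coor t2 y>
12. deliver 0→2:  <2:part t2 y>
13. deliver 2→0:  nop
14. deliver 3→1:  nop
15. timeout(0):  <0:coor t3 y>
16. crash(3):  <3:✗part t1 y>

yes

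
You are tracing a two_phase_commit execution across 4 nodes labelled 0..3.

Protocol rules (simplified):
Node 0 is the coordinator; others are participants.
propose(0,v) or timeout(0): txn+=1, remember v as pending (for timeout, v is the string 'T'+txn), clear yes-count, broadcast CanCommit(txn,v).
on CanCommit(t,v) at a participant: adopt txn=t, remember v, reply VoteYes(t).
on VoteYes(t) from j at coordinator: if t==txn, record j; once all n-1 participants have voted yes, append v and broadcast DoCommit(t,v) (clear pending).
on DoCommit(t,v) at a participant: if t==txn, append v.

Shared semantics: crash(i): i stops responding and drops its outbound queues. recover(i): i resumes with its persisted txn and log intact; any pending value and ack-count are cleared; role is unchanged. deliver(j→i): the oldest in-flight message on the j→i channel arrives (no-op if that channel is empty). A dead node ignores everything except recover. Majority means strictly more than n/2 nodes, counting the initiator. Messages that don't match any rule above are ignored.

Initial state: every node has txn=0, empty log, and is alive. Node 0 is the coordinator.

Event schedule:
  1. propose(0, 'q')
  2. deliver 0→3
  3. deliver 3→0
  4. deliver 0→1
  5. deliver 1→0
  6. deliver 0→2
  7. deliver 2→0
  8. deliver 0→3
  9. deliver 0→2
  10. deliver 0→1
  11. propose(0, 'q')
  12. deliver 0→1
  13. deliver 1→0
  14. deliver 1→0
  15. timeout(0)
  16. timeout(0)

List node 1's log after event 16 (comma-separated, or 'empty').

[1] propose(0,'q') → N0(coor t1 [-])
[2] deliver 0→3 → N3(part t1 [-])
[3] deliver 3→0 → ∅
[4] deliver 0→1 → N1(part t1 [-])
[5] deliver 1→0 → ∅
[6] deliver 0→2 → N2(part t1 [-])
[7] deliver 2→0 → N0(coor t1 [q])
[8] deliver 0→3 → N3(part t1 [q])
[9] deliver 0→2 → N2(part t1 [q])
[10] deliver 0→1 → N1(part t1 [q])
[11] propose(0,'q') → N0(coor t2 [q])
[12] deliver 0→1 → N1(part t2 [q])
[13] deliver 1→0 → ∅
[14] deliver 1→0 → ∅
[15] timeout(0) → N0(coor t3 [q])
[16] timeout(0) → N0(coor t4 [q])

q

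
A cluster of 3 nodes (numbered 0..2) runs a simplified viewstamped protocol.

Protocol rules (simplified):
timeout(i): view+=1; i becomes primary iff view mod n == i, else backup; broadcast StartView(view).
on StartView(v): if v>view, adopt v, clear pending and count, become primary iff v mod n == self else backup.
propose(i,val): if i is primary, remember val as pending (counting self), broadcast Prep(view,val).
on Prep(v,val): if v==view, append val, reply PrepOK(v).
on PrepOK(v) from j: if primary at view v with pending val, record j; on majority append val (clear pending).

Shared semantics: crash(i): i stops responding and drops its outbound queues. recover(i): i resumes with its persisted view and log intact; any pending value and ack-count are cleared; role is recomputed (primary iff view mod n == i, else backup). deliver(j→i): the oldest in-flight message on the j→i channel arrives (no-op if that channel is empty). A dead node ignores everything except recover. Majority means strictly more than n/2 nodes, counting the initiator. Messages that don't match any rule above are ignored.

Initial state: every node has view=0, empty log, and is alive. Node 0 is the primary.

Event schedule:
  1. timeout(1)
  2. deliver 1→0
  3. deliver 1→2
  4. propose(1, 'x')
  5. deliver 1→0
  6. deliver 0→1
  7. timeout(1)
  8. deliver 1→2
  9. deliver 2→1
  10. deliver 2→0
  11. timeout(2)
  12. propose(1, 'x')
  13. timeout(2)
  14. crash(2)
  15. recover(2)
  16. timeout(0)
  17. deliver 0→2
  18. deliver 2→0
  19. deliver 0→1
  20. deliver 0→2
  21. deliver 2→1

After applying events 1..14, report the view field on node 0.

[1] timeout(1) → N1(prim v1 [-])
[2] deliver 1→0 → N0(back v1 [-])
[3] deliver 1→2 → N2(back v1 [-])
[4] propose(1,'x') → ∅
[5] deliver 1→0 → N0(back v1 [x])
[6] deliver 0→1 → N1(prim v1 [x])
[7] timeout(1) → N1(back v2 [x])
[8] deliver 1→2 → N2(back v1 [x])
[9] deliver 2→1 → ∅
[10] deliver 2→0 → ∅
[11] timeout(2) → N2(prim v2 [x])
[12] propose(1,'x') → ∅
[13] timeout(2) → N2(back v3 [x])
[14] crash(2) → N2(✗back v3 [x])

1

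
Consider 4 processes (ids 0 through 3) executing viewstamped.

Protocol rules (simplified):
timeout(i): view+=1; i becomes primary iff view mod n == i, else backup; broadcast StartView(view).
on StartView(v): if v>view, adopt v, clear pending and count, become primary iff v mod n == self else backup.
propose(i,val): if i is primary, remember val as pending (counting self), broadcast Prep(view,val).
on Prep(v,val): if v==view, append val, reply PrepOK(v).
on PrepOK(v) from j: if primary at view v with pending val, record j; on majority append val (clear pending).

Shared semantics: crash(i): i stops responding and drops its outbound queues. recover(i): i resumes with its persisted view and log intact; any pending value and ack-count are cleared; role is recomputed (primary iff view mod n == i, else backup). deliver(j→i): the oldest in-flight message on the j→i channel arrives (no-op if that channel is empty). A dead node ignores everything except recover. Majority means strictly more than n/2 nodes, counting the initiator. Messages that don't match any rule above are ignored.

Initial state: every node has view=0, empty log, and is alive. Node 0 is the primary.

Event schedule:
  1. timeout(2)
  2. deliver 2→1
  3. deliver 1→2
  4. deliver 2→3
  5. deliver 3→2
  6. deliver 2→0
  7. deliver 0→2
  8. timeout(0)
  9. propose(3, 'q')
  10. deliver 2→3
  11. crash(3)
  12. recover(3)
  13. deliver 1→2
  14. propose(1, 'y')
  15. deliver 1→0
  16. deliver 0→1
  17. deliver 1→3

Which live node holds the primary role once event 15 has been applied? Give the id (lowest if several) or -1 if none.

step 1 timeout(2): 2={back,v=1,log=-}
step 2 deliver 2→1: 1={prim,v=1,log=-}
step 3 deliver 1→2: —
step 4 deliver 2→3: 3={back,v=1,log=-}
step 5 deliver 3→2: —
step 6 deliver 2→0: 0={back,v=1,log=-}
step 7 deliver 0→2: —
step 8 timeout(0): 0={back,v=2,log=-}
step 9 propose(3,'q'): —
step 10 deliver 2→3: —
step 11 crash(3): 3={✗back,v=1,log=-}
step 12 recover(3): 3={back,v=1,log=-}
step 13 deliver 1→2: —
step 14 propose(1,'y'): —
step 15 deliver 1→0: —

1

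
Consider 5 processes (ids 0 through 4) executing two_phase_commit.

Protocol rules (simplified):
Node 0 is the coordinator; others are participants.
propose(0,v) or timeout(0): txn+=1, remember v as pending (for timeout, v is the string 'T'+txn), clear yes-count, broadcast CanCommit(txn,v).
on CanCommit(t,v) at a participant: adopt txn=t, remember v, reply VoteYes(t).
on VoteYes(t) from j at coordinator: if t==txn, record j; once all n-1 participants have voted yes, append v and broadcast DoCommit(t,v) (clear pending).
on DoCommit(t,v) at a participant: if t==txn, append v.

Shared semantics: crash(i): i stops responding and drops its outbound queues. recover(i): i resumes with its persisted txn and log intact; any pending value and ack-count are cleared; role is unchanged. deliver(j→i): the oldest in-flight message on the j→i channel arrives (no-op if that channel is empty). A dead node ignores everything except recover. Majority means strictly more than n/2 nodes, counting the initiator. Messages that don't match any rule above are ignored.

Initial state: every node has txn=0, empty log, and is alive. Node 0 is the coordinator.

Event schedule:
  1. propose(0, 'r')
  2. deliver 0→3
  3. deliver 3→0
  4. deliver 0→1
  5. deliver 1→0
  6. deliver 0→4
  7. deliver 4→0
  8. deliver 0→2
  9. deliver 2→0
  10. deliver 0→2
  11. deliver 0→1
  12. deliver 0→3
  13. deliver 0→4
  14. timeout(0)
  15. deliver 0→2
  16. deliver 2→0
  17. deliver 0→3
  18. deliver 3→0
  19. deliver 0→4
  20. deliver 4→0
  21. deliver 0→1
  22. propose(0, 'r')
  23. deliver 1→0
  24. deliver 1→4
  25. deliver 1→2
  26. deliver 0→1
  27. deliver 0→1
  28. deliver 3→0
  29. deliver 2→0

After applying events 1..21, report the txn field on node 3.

2

1. propose(0,'r'):  <0:coor t1 ->
2. deliver 0→3:  <3:part t1 ->
3. deliver 3→0:  nop
4. deliver 0→1:  <1:part t1 ->
5. deliver 1→0:  nop
6. deliver 0→4:  <4:part t1 ->
7. deliver 4→0:  nop
8. deliver 0→2:  <2:part t1 ->
9. deliver 2→0:  <0:coor t1 r>
10. deliver 0→2:  <2:part t1 r>
11. deliver 0→1:  <1:part t1 r>
12. deliver 0→3:  <3:part t1 r>
13. deliver 0→4:  <4:part t1 r>
14. timeout(0):  <0:coor t2 r>
15. deliver 0→2:  <2:part t2 r>
16. deliver 2→0:  nop
17. deliver 0→3:  <3:part t2 r>
18. deliver 3→0:  nop
19. deliver 0→4:  <4:part t2 r>
20. deliver 4→0:  nop
21. deliver 0→1:  <1:part t2 r>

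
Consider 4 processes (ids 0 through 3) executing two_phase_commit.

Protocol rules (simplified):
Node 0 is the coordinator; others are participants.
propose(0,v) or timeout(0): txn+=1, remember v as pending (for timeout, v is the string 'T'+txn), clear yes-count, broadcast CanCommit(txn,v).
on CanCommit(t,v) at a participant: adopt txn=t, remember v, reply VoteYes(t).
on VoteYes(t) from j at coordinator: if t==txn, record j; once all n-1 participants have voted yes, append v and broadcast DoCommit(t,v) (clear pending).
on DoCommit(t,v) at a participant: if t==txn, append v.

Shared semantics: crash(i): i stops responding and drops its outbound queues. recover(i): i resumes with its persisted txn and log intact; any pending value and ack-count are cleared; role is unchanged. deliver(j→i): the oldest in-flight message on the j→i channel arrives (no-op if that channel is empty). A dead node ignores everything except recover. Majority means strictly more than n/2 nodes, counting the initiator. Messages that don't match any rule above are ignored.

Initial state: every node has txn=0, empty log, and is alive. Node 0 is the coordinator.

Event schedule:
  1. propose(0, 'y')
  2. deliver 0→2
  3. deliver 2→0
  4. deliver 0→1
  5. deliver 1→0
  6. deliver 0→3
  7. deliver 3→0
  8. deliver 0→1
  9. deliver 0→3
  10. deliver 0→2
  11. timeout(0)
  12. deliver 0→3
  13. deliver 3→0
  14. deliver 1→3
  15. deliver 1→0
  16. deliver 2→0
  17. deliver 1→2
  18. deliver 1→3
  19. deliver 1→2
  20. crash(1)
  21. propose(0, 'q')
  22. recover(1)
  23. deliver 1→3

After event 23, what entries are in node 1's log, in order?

y

1. propose(0,'y'):  <0:coor t1 ->
2. deliver 0→2:  <2:part t1 ->
3. deliver 2→0:  nop
4. deliver 0→1:  <1:part t1 ->
5. deliver 1→0:  nop
6. deliver 0→3:  <3:part t1 ->
7. deliver 3→0:  <0:coor t1 y>
8. deliver 0→1:  <1:part t1 y>
9. deliver 0→3:  <3:part t1 y>
10. deliver 0→2:  <2:part t1 y>
11. timeout(0):  <0:coor t2 y>
12. deliver 0→3:  <3:part t2 y>
13. deliver 3→0:  nop
14. deliver 1→3:  nop
15. deliver 1→0:  nop
16. deliver 2→0:  nop
17. deliver 1→2:  nop
18. deliver 1→3:  nop
19. deliver 1→2:  nop
20. crash(1):  <1:✗part t1 y>
21. propose(0,'q'):  <0:coor t3 y>
22. recover(1):  <1:part t1 y>
23. deliver 1→3:  nop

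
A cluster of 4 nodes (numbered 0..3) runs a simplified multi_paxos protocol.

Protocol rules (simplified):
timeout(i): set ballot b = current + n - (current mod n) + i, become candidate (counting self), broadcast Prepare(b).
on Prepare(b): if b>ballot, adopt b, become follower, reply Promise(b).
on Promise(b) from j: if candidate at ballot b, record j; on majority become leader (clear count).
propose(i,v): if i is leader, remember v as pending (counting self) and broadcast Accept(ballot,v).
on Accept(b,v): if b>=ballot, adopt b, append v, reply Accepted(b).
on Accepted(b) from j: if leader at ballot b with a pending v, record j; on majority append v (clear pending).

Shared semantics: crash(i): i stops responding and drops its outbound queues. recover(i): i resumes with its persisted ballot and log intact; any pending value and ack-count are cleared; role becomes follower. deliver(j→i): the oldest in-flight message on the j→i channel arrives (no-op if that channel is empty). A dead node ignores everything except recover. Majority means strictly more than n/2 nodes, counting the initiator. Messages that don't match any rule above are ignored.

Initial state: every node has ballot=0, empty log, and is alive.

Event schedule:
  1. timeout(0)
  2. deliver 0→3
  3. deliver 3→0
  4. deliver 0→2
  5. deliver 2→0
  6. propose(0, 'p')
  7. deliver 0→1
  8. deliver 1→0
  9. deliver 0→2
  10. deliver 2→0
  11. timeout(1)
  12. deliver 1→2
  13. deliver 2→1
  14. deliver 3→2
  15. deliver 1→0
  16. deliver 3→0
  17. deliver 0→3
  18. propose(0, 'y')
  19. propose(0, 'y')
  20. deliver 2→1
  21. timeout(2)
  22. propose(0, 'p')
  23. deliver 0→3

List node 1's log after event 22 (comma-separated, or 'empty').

empty

e1 timeout(0): 0[cand,b=4,-]
e2 deliver 0→3: 3[foll,b=4,-]
e3 deliver 3→0: ·
e4 deliver 0→2: 2[foll,b=4,-]
e5 deliver 2→0: 0[lead,b=4,-]
e6 propose(0,'p'): ·
e7 deliver 0→1: 1[foll,b=4,-]
e8 deliver 1→0: ·
e9 deliver 0→2: 2[foll,b=4,p]
e10 deliver 2→0: ·
e11 timeout(1): 1[cand,b=9,-]
e12 deliver 1→2: 2[foll,b=9,p]
e13 deliver 2→1: ·
e14 deliver 3→2: ·
e15 deliver 1→0: 0[foll,b=9,-]
e16 deliver 3→0: ·
e17 deliver 0→3: 3[foll,b=4,p]
e18 propose(0,'y'): ·
e19 propose(0,'y'): ·
e20 deliver 2→1: ·
e21 timeout(2): 2[cand,b=14,p]
e22 propose(0,'p'): ·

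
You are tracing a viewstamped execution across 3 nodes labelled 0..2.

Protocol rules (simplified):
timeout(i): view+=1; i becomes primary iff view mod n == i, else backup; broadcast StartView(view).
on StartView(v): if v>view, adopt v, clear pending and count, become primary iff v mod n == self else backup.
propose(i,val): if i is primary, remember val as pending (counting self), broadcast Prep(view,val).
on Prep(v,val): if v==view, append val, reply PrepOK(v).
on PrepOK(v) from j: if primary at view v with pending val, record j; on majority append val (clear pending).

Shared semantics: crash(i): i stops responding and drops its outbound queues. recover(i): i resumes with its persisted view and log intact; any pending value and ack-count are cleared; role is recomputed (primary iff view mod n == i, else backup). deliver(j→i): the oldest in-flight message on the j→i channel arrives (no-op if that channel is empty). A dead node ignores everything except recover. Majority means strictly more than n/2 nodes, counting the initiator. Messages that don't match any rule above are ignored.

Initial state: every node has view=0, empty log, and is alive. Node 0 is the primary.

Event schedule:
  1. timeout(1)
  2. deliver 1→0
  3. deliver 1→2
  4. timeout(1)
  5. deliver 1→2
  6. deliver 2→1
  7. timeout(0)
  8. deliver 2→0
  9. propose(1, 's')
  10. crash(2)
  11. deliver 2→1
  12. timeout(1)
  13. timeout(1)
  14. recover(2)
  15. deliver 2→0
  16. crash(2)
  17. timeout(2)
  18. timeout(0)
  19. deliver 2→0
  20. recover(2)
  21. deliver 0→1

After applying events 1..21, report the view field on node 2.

2

1. timeout(1):  <1:prim v1 ->
2. deliver 1→0:  <0:back v1 ->
3. deliver 1→2:  <2:back v1 ->
4. timeout(1):  <1:back v2 ->
5. deliver 1→2:  <2:prim v2 ->
6. deliver 2→1:  nop
7. timeout(0):  <0:back v2 ->
8. deliver 2→0:  nop
9. propose(1,'s'):  nop
10. crash(2):  <2:✗prim v2 ->
11. deliver 2→1:  nop
12. timeout(1):  <1:back v3 ->
13. timeout(1):  <1:prim v4 ->
14. recover(2):  <2:prim v2 ->
15. deliver 2→0:  nop
16. crash(2):  <2:✗prim v2 ->
17. timeout(2):  nop
18. timeout(0):  <0:prim v3 ->
19. deliver 2→0:  nop
20. recover(2):  <2:prim v2 ->
21. deliver 0→1:  nop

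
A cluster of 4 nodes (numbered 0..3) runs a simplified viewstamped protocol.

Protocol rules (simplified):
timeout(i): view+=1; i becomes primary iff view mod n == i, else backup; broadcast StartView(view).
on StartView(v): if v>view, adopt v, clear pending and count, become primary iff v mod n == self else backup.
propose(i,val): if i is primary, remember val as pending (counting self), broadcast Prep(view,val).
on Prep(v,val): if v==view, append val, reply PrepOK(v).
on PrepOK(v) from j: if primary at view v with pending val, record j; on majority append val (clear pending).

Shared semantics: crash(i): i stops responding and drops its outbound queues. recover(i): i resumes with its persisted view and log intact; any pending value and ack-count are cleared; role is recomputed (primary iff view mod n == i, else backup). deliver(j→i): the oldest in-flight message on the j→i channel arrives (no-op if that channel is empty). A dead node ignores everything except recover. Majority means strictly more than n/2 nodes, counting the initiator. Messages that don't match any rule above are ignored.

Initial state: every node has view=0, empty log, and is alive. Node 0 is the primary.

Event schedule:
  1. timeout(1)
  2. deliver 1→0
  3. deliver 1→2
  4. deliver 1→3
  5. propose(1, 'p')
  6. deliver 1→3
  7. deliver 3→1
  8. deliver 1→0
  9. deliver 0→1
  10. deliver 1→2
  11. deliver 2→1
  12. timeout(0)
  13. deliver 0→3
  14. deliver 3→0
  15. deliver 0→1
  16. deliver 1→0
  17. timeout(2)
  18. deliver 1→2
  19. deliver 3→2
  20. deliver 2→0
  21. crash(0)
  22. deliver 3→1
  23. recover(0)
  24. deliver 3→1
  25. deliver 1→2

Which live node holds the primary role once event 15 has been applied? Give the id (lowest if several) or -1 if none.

-1

1. timeout(1):  <1:prim v1 ->
2. deliver 1→0:  <0:back v1 ->
3. deliver 1→2:  <2:back v1 ->
4. deliver 1→3:  <3:back v1 ->
5. propose(1,'p'):  nop
6. deliver 1→3:  <3:back v1 p>
7. deliver 3→1:  nop
8. deliver 1→0:  <0:back v1 p>
9. deliver 0→1:  <1:prim v1 p>
10. deliver 1→2:  <2:back v1 p>
11. deliver 2→1:  nop
12. timeout(0):  <0:back v2 p>
13. deliver 0→3:  <3:back v2 p>
14. deliver 3→0:  nop
15. deliver 0→1:  <1:back v2 p>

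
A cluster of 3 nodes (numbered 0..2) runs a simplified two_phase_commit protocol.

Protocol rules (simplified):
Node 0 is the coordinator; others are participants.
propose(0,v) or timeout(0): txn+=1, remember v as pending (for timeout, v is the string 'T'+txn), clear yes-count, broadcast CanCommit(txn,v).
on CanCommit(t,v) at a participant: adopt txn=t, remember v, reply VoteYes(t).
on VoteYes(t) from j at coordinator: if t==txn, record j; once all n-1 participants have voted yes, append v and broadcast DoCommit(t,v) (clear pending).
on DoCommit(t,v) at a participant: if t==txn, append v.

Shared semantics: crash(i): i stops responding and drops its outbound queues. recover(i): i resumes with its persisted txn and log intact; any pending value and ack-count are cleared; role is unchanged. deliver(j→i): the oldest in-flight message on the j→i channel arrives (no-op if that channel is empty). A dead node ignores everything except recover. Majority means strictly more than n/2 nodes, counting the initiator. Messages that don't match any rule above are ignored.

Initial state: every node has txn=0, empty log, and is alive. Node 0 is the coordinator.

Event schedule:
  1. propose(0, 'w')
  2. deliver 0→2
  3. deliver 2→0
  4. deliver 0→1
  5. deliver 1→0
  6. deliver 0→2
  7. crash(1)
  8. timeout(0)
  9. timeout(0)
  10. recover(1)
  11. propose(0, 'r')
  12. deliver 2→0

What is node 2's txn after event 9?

step 1 propose(0,'w'): 0={coor,t=1,log=-}
step 2 deliver 0→2: 2={part,t=1,log=-}
step 3 deliver 2→0: —
step 4 deliver 0→1: 1={part,t=1,log=-}
step 5 deliver 1→0: 0={coor,t=1,log=w}
step 6 deliver 0→2: 2={part,t=1,log=w}
step 7 crash(1): 1={✗part,t=1,log=-}
step 8 timeout(0): 0={coor,t=2,log=w}
step 9 timeout(0): 0={coor,t=3,log=w}

1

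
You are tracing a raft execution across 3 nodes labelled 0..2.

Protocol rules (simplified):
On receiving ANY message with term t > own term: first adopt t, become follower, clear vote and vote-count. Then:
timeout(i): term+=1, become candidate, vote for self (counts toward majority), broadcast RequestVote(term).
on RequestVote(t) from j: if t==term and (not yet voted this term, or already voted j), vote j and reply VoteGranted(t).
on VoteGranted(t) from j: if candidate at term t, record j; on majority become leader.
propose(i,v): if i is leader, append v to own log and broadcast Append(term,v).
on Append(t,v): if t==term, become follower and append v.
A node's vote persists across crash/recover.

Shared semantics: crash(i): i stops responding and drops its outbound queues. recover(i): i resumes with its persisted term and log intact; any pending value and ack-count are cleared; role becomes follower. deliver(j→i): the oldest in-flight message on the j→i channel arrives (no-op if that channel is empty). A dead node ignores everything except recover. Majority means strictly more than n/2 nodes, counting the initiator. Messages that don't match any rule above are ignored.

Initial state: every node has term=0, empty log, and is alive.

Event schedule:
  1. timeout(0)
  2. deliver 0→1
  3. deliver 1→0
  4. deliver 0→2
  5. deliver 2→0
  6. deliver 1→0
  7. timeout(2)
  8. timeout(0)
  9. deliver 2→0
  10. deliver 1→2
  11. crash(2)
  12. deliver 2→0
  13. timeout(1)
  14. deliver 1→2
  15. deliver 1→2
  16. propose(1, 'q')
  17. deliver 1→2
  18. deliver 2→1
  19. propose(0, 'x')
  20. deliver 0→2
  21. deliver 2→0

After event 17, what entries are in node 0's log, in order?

empty

[1] timeout(0) → N0(cand t1 [-])
[2] deliver 0→1 → N1(foll t1 [-])
[3] deliver 1→0 → N0(lead t1 [-])
[4] deliver 0→2 → N2(foll t1 [-])
[5] deliver 2→0 → ∅
[6] deliver 1→0 → ∅
[7] timeout(2) → N2(cand t2 [-])
[8] timeout(0) → N0(cand t2 [-])
[9] deliver 2→0 → ∅
[10] deliver 1→2 → ∅
[11] crash(2) → N2(✗cand t2 [-])
[12] deliver 2→0 → ∅
[13] timeout(1) → N1(cand t2 [-])
[14] deliver 1→2 → ∅
[15] deliver 1→2 → ∅
[16] propose(1,'q') → ∅
[17] deliver 1→2 → ∅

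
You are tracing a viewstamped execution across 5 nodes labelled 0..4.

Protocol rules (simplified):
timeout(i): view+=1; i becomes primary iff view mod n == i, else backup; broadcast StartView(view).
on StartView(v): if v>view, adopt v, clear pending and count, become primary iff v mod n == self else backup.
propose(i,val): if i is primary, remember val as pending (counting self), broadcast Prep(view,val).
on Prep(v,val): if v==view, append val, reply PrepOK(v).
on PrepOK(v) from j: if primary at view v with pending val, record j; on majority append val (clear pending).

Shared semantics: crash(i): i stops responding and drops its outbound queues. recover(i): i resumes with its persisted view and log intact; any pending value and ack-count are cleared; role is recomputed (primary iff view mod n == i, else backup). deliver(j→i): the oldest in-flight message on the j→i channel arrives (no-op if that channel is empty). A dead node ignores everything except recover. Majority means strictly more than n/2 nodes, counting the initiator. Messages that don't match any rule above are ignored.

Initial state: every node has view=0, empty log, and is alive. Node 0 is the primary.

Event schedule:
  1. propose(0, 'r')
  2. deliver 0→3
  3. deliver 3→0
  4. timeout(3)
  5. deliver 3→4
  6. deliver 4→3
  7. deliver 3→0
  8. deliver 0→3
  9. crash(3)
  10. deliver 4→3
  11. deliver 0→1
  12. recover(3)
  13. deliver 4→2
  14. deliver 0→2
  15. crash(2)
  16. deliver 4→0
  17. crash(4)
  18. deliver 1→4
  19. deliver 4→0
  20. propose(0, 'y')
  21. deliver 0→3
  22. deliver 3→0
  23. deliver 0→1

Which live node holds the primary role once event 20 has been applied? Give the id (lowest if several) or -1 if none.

-1

e1 propose(0,'r'): ·
e2 deliver 0→3: 3[back,v=0,r]
e3 deliver 3→0: ·
e4 timeout(3): 3[back,v=1,r]
e5 deliver 3→4: 4[back,v=1,-]
e6 deliver 4→3: ·
e7 deliver 3→0: 0[back,v=1,-]
e8 deliver 0→3: ·
e9 crash(3): 3[✗back,v=1,r]
e10 deliver 4→3: ·
e11 deliver 0→1: 1[back,v=0,r]
e12 recover(3): 3[back,v=1,r]
e13 deliver 4→2: ·
e14 deliver 0→2: 2[back,v=0,r]
e15 crash(2): 2[✗back,v=0,r]
e16 deliver 4→0: ·
e17 crash(4): 4[✗back,v=1,-]
e18 deliver 1→4: ·
e19 deliver 4→0: ·
e20 propose(0,'y'): ·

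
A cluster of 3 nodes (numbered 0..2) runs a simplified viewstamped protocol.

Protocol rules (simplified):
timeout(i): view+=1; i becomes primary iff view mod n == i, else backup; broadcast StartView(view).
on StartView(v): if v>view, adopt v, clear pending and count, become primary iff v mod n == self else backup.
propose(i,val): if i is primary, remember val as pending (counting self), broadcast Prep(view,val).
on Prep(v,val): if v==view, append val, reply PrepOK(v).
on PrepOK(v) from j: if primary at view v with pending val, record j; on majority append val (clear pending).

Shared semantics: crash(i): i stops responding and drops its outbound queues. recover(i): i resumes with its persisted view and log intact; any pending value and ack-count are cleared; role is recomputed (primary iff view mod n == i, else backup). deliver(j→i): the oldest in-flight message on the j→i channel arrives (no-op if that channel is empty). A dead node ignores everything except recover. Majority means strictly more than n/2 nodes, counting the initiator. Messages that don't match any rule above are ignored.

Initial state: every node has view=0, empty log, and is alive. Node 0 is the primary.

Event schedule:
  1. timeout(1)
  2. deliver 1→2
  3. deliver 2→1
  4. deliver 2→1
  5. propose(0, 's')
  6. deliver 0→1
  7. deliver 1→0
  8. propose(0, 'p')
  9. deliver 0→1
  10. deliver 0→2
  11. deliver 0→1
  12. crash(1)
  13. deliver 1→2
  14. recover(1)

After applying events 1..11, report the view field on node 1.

1

step 1 timeout(1): 1={prim,v=1,log=-}
step 2 deliver 1→2: 2={back,v=1,log=-}
step 3 deliver 2→1: —
step 4 deliver 2→1: —
step 5 propose(0,'s'): —
step 6 deliver 0→1: —
step 7 deliver 1→0: 0={back,v=1,log=-}
step 8 propose(0,'p'): —
step 9 deliver 0→1: —
step 10 deliver 0→2: —
step 11 deliver 0→1: —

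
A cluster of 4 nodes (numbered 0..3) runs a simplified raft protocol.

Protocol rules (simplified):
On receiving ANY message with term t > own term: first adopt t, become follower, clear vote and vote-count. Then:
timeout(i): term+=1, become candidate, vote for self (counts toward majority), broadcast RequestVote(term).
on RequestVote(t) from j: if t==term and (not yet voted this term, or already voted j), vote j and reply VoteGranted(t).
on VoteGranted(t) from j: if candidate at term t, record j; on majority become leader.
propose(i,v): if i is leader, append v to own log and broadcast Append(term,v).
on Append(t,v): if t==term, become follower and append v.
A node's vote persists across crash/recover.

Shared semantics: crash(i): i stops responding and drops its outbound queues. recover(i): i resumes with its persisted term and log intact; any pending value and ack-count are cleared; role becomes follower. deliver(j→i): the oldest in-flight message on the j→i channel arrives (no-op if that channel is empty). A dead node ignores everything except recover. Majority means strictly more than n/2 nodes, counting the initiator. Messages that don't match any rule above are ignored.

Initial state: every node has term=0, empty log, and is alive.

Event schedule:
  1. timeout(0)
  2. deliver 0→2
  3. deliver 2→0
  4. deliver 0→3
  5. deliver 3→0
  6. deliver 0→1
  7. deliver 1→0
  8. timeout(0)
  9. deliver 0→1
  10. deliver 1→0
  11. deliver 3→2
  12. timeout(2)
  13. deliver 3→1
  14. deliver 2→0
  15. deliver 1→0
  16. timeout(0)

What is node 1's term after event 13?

after 1 — timeout(0): n0:cand/t1/[-]
after 2 — deliver 0→2: n2:foll/t1/[-]
after 3 — deliver 2→0: ·
after 4 — deliver 0→3: n3:foll/t1/[-]
after 5 — deliver 3→0: n0:lead/t1/[-]
after 6 — deliver 0→1: n1:foll/t1/[-]
after 7 — deliver 1→0: ·
after 8 — timeout(0): n0:cand/t2/[-]
after 9 — deliver 0→1: n1:foll/t2/[-]
after 10 — deliver 1→0: ·
after 11 — deliver 3→2: ·
after 12 — timeout(2): n2:cand/t2/[-]
after 13 — deliver 3→1: ·

2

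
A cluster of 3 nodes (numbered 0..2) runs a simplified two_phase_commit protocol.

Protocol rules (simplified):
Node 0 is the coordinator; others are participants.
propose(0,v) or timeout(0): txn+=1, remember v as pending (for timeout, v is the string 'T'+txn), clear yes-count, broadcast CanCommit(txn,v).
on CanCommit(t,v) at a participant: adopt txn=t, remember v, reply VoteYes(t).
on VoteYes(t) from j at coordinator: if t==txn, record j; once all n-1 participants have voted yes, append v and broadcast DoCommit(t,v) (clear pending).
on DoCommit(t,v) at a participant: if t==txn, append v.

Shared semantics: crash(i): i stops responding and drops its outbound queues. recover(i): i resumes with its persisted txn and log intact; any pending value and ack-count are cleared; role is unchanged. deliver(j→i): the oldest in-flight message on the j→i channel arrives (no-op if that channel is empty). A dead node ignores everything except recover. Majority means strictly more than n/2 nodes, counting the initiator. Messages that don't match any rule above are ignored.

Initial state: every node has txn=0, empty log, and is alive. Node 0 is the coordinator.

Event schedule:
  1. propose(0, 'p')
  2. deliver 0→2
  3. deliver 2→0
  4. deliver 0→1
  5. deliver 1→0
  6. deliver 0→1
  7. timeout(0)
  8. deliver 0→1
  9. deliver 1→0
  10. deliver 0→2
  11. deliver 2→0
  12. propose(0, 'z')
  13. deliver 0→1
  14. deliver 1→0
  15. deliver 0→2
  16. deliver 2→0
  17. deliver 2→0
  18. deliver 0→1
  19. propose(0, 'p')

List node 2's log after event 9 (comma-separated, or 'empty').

1. propose(0,'p'):  <0:coor t1 ->
2. deliver 0→2:  <2:part t1 ->
3. deliver 2→0:  nop
4. deliver 0→1:  <1:part t1 ->
5. deliver 1→0:  <0:coor t1 p>
6. deliver 0→1:  <1:part t1 p>
7. timeout(0):  <0:coor t2 p>
8. deliver 0→1:  <1:part t2 p>
9. deliver 1→0:  nop

empty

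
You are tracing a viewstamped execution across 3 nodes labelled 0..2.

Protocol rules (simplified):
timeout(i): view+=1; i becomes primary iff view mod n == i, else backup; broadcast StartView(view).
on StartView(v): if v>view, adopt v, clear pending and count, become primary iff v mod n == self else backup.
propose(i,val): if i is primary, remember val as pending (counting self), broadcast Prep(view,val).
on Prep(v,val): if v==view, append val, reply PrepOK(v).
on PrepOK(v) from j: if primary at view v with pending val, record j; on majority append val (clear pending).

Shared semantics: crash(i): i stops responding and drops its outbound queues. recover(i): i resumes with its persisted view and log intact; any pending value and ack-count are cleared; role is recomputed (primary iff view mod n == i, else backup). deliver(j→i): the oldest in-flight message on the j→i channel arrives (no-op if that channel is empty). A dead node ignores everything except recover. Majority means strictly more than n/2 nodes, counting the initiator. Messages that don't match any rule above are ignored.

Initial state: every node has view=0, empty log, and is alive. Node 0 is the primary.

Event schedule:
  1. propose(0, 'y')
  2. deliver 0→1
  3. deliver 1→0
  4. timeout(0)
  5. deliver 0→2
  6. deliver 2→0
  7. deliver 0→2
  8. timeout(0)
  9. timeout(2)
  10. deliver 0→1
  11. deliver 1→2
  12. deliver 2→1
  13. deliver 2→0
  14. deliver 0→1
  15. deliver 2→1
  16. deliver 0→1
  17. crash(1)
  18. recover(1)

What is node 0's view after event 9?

2

[1] propose(0,'y') → ∅
[2] deliver 0→1 → N1(back v0 [y])
[3] deliver 1→0 → N0(prim v0 [y])
[4] timeout(0) → N0(back v1 [y])
[5] deliver 0→2 → N2(back v0 [y])
[6] deliver 2→0 → ∅
[7] deliver 0→2 → N2(back v1 [y])
[8] timeout(0) → N0(back v2 [y])
[9] timeout(2) → N2(prim v2 [y])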